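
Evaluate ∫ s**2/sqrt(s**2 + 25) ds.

s*sqrt(s**2 + 25)/2 - 25*log(s + sqrt(s**2 + 25))/2 + C

Substitute s = 5·tan(θ), so ds = 5·sec(θ)^2 dθ and the radical becomes sqrt(s**2 + 25) = 5·sec(θ) by the Pythagorean identity.
Integrate the resulting trig expression in θ, then back-substitute tan(θ) = s/5, sec(θ) = sqrt(s**2 + 25)/5 (absorbing any constant into C).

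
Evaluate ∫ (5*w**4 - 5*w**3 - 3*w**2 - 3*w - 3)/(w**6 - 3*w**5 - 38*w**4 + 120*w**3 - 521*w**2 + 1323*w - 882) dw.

3373*log(w - 7)/8120 - 19*log(w - 2)/585 - 3*log(w - 1)/160 - 13591*log(w + 7)/58464 - 993*log(w**2 + 9)/15080 + 1379*atan(w/3)/7540 + C

Factor the denominator: (w - 7)*(w - 2)*(w - 1)*(w + 7)*(w**2 + 9).
Partial-fraction decomposition: -3*(331*w - 1379)/(7540*(w**2 + 9)) - 13591/(58464*(w + 7)) - 3/(160*(w - 1)) - 19/(585*(w - 2)) + 3373/(8120*(w - 7)).
Integrate each term; A/(w−a) gives A·log|w−a|; the (Bw+D)/(w²+p²) term gives a log and an atan.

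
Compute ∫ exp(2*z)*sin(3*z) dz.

Let I denote the integral. Integrate by parts with u = sin(3*z), dv = exp(2*z) dz, so v = exp(2*z)/2: I = exp(2*z)*sin(3*z)/2 − (3/2)·∫ exp(2*z)*cos(3*z) dz.
Apply parts again with u = cos(3*z), dv = exp(2*z) dz: ∫ exp(2*z)*cos(3*z) dz = exp(2*z)*cos(3*z)/2 + (3/2)·I. Substituting back brings back I: I = exp(2*z)*sin(3*z)/2 - 3*exp(2*z)*cos(3*z)/4 − (9/4)·I.
Solving for I: (1 + 9/4)·I equals the remaining terms, so I = (4/13)·(exp(2*z)*sin(3*z)/2 - 3*exp(2*z)*cos(3*z)/4).

2*exp(2*z)*sin(3*z)/13 - 3*exp(2*z)*cos(3*z)/13 + C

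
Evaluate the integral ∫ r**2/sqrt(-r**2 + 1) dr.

Substitute r = sin(θ), so dr = cos(θ) dθ and the radical becomes sqrt(-r**2 + 1) = cos(θ) by the Pythagorean identity.
Integrate the resulting trig expression in θ, then back-substitute θ = asin(r), sin(θ) = r, cos(θ) = sqrt(-r**2 + 1) (absorbing any constant into C).

-r*sqrt(-r**2 + 1)/2 + asin(r)/2 + C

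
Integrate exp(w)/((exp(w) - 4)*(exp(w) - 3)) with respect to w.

log(exp(w) - 4) - log(exp(w) - 3) + C

Let u = e^w, du = e^w dw.
The integral becomes ∫ du/((u-3)(u-4)); decompose into partial fractions.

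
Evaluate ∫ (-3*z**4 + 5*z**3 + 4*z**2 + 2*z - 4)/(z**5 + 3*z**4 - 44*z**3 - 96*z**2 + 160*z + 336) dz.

Factor the denominator: (z - 6)*(z - 2)*(z + 2)**2*(z + 7).
Partial-fraction decomposition: -1748/(585*(z + 7)) + 4/(5*(z + 2)) - 1/(2*(z + 2)**2) - 1/(72*(z - 2)) - 83/(104*(z - 6)).
Integrate each term; A/(z−a) gives A·log|z−a|; A/(z−a)² gives −A/(z−a).

-83*log(z - 6)/104 - log(z - 2)/72 + 4*log(z + 2)/5 - 1748*log(z + 7)/585 + 1/(2*z + 4) + C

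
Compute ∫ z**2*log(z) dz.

z**3*log(z)/3 - z**3/9 + C

Use integration by parts with u = log(z), dv = z**2 dz.
Then du = 1/z dz and v = z**3/3.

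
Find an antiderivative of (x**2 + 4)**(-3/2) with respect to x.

x/(4*sqrt(x**2 + 4)) + C

Substitute x = 2·tan(θ), so dx = 2·sec(θ)^2 dθ and the radical becomes sqrt(x**2 + 4) = 2·sec(θ) by the Pythagorean identity.
Integrate the resulting trig expression in θ, then back-substitute tan(θ) = x/2, sec(θ) = sqrt(x**2 + 4)/2 (absorbing any constant into C).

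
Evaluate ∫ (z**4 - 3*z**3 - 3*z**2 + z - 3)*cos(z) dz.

Use integration by parts with u = z**4 - 3*z**3 - 3*z**2 + z - 3, dv = cos(z) dz, so v = sin(z).
Apply parts 4 times (tabular method): alternate signs, differentiate u down to 0, integrate dv up.

z**4*sin(z) - 3*z**3*sin(z) + 4*z**3*cos(z) - 15*z**2*sin(z) - 9*z**2*cos(z) + 19*z*sin(z) - 30*z*cos(z) + 27*sin(z) + 19*cos(z) + C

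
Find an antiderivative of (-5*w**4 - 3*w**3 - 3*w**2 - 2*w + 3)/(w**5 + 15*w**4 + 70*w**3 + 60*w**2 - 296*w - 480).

-39*log(w - 2)/448 + 61*log(w + 2)/96 - 375*log(w + 4)/8 + 2812*log(w + 5)/21 - 5925*log(w + 6)/64 + C

Factor the denominator: (w - 2)*(w + 2)*(w + 4)*(w + 5)*(w + 6).
Partial-fraction decomposition: -5925/(64*(w + 6)) + 2812/(21*(w + 5)) - 375/(8*(w + 4)) + 61/(96*(w + 2)) - 39/(448*(w - 2)).
Integrate each term: A/(w−a) contributes A·log|w−a|.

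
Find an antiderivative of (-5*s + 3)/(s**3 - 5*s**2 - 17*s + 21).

-8*log(s - 7)/15 + log(s - 1)/12 + 9*log(s + 3)/20 + C

Factor the denominator: (s - 7)*(s - 1)*(s + 3).
Partial-fraction decomposition: 9/(20*(s + 3)) + 1/(12*(s - 1)) - 8/(15*(s - 7)).
Integrate each term: A/(s−a) contributes A·log|s−a|.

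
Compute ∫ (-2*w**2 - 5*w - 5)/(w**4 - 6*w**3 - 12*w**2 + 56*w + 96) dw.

Factor the denominator: (w - 6)*(w - 4)*(w + 2)**2.
Partial-fraction decomposition: 17/(384*(w + 2)) - 1/(16*(w + 2)**2) + 19/(24*(w - 4)) - 107/(128*(w - 6)).
Integrate each term; A/(w−a) gives A·log|w−a|; A/(w−a)² gives −A/(w−a).

-107*log(w - 6)/128 + 19*log(w - 4)/24 + 17*log(w + 2)/384 + 1/(16*w + 32) + C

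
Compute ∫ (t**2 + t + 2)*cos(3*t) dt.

t**2*sin(3*t)/3 + t*sin(3*t)/3 + 2*t*cos(3*t)/9 + 16*sin(3*t)/27 + cos(3*t)/9 + C

Use integration by parts with u = t**2 + t + 2, dv = cos(3*t) dt, so v = sin(3*t)/3.
Apply parts 2 times (tabular method): alternate signs, differentiate u down to 0, integrate dv up.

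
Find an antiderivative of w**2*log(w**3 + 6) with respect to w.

w**3*log(w**3 + 6)/3 - w**3/3 + 2*log(w**3 + 6) + C

Let u = w**3 + 6, so du = (3*w**2) dw.
The integral becomes (1/3)·∫ log(u) du; integrate by parts with u′=log(u), dv′=du.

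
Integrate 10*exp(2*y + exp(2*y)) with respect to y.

Let u = exp(2*y), so du = (2*exp(2*y)) dy.
Rewriting, the integral becomes 5·∫ e^u du = 5·e^u.
Substituting back, u = exp(2*y).

5*exp(exp(2*y)) + C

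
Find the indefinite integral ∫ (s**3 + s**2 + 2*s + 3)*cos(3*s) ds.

s**3*sin(3*s)/3 + s**2*sin(3*s)/3 + s**2*cos(3*s)/3 + 4*s*sin(3*s)/9 + 2*s*cos(3*s)/9 + 25*sin(3*s)/27 + 4*cos(3*s)/27 + C

Use integration by parts with u = s**3 + s**2 + 2*s + 3, dv = cos(3*s) ds, so v = sin(3*s)/3.
Apply parts 3 times (tabular method): alternate signs, differentiate u down to 0, integrate dv up.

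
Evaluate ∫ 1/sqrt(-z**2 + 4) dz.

Substitute z = 2·sin(θ), so dz = 2·cos(θ) dθ and the radical becomes sqrt(-z**2 + 4) = 2·cos(θ) by the Pythagorean identity.
Integrate the resulting trig expression in θ, then back-substitute θ = asin(z/2), sin(θ) = z/2, cos(θ) = sqrt(-z**2 + 4)/2 (absorbing any constant into C).

asin(z/2) + C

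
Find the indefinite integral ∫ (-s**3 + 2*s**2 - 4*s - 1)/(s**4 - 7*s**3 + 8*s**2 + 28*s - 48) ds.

-49*log(s - 4)/12 + 22*log(s - 3)/5 - 9*log(s - 2)/8 - 23*log(s + 2)/120 + C

Factor the denominator: (s - 4)*(s - 3)*(s - 2)*(s + 2).
Partial-fraction decomposition: -23/(120*(s + 2)) - 9/(8*(s - 2)) + 22/(5*(s - 3)) - 49/(12*(s - 4)).
Integrate each term: A/(s−a) contributes A·log|s−a|.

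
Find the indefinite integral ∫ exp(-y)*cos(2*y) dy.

Let I denote the integral. Integrate by parts with u = cos(2*y), dv = exp(-y) dy, so v = -exp(-y): I = -exp(-y)*cos(2*y) − 2·∫ exp(-y)*sin(2*y) dy.
Apply parts again with u = sin(2*y), dv = exp(-y) dy: ∫ exp(-y)*sin(2*y) dy = -exp(-y)*sin(2*y) + 2·I. Substituting back brings back I: I = 2*exp(-y)*sin(2*y) - exp(-y)*cos(2*y) − 4·I.
Solving for I: (1 + 4)·I equals the remaining terms, so I = (1/5)·(2*exp(-y)*sin(2*y) - exp(-y)*cos(2*y)).

2*exp(-y)*sin(2*y)/5 - exp(-y)*cos(2*y)/5 + C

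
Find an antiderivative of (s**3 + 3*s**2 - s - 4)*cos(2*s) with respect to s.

Use integration by parts with u = s**3 + 3*s**2 - s - 4, dv = cos(2*s) ds, so v = sin(2*s)/2.
Apply parts 3 times (tabular method): alternate signs, differentiate u down to 0, integrate dv up.

s**3*sin(2*s)/2 + 3*s**2*sin(2*s)/2 + 3*s**2*cos(2*s)/4 - 5*s*sin(2*s)/4 + 3*s*cos(2*s)/2 - 11*sin(2*s)/4 - 5*cos(2*s)/8 + C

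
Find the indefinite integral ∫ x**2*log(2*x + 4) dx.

Use integration by parts with u = log(2*x + 4), dv = x**2 dx.
Then du = 2/(2*x + 4) dx and v = x**3/3.

x**3*log(2*x + 4)/3 - x**3/9 + x**2/3 - 4*x/3 + 8*log(x + 2)/3 + C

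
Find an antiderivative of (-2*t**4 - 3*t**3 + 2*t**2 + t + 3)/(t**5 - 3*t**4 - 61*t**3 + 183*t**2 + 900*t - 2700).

-351*log(t - 6)/44 + 1567*log(t - 5)/220 - 73*log(t - 3)/144 + 827*log(t + 5)/880 - 625*log(t + 6)/396 + C

Factor the denominator: (t - 6)*(t - 5)*(t - 3)*(t + 5)*(t + 6).
Partial-fraction decomposition: -625/(396*(t + 6)) + 827/(880*(t + 5)) - 73/(144*(t - 3)) + 1567/(220*(t - 5)) - 351/(44*(t - 6)).
Integrate each term: A/(t−a) contributes A·log|t−a|.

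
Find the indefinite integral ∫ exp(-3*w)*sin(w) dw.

-3*exp(-3*w)*sin(w)/10 - exp(-3*w)*cos(w)/10 + C

Let I denote the integral. Integrate by parts with u = sin(w), dv = exp(-3*w) dw, so v = -exp(-3*w)/3: I = -exp(-3*w)*sin(w)/3 + (1/3)·∫ exp(-3*w)*cos(w) dw.
Apply parts again with u = cos(w), dv = exp(-3*w) dw: ∫ exp(-3*w)*cos(w) dw = -exp(-3*w)*cos(w)/3 − (1/3)·I. Substituting back brings back I: I = -exp(-3*w)*sin(w)/3 - exp(-3*w)*cos(w)/9 − (1/9)·I.
Solving for I: (1 + 1/9)·I equals the remaining terms, so I = (9/10)·(-exp(-3*w)*sin(w)/3 - exp(-3*w)*cos(w)/9).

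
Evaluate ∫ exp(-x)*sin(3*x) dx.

-exp(-x)*sin(3*x)/10 - 3*exp(-x)*cos(3*x)/10 + C

Let I denote the integral. Integrate by parts with u = sin(3*x), dv = exp(-x) dx, so v = -exp(-x): I = -exp(-x)*sin(3*x) + 3·∫ exp(-x)*cos(3*x) dx.
Apply parts again with u = cos(3*x), dv = exp(-x) dx: ∫ exp(-x)*cos(3*x) dx = -exp(-x)*cos(3*x) − 3·I. Substituting back brings back I: I = -exp(-x)*sin(3*x) - 3*exp(-x)*cos(3*x) − 9·I.
Solving for I: (1 + 9)·I equals the remaining terms, so I = (1/10)·(-exp(-x)*sin(3*x) - 3*exp(-x)*cos(3*x)).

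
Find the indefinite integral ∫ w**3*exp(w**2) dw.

Let u = w², du = 2w dw; rewrite as (1/2)∫ u^1·exp(1u) du.
Now integrate by parts 1 time.

(w**2 - 1)*exp(w**2)/2 + C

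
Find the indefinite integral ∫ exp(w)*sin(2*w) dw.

exp(w)*sin(2*w)/5 - 2*exp(w)*cos(2*w)/5 + C

Let I denote the integral. Integrate by parts with u = sin(2*w), dv = exp(w) dw, so v = exp(w): I = exp(w)*sin(2*w) − 2·∫ exp(w)*cos(2*w) dw.
Apply parts again with u = cos(2*w), dv = exp(w) dw: ∫ exp(w)*cos(2*w) dw = exp(w)*cos(2*w) + 2·I. Substituting back brings back I: I = exp(w)*sin(2*w) - 2*exp(w)*cos(2*w) − 4·I.
Solving for I: (1 + 4)·I equals the remaining terms, so I = (1/5)·(exp(w)*sin(2*w) - 2*exp(w)*cos(2*w)).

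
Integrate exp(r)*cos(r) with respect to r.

Let I denote the integral. Integrate by parts with u = cos(r), dv = exp(r) dr, so v = exp(r): I = exp(r)*cos(r) + ∫ exp(r)*sin(r) dr.
Apply parts again with u = sin(r), dv = exp(r) dr: ∫ exp(r)*sin(r) dr = exp(r)*sin(r) − I. Substituting back brings back I: I = exp(r)*sin(r) + exp(r)*cos(r) − I.
Solving for I: (1 + 1)·I equals the remaining terms, so I = (1/2)·(exp(r)*sin(r) + exp(r)*cos(r)).

exp(r)*sin(r)/2 + exp(r)*cos(r)/2 + C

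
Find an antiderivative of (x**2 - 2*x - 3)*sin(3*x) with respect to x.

Use integration by parts with u = x**2 - 2*x - 3, dv = sin(3*x) dx, so v = -cos(3*x)/3.
Apply parts 2 times (tabular method): alternate signs, differentiate u down to 0, integrate dv up.

-x**2*cos(3*x)/3 + 2*x*sin(3*x)/9 + 2*x*cos(3*x)/3 - 2*sin(3*x)/9 + 29*cos(3*x)/27 + C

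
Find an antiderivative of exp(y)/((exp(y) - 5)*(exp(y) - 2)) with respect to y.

Let u = e^y, du = e^y dy.
The integral becomes ∫ du/((u-5)(u-2)); decompose into partial fractions.

log(exp(y) - 5)/3 - log(exp(y) - 2)/3 + C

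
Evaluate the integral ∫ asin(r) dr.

Use integration by parts with u = arcsin(r), dv = dr.
Then du = 1/sqrt(-r**2 + 1) dr.

r*asin(r) + sqrt(-r**2 + 1) + C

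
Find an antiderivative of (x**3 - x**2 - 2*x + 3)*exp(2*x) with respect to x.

Use integration by parts with u = x**3 - x**2 - 2*x + 3, dv = exp(2*x) dx, so v = exp(2*x)/2.
Apply parts 3 times (tabular method): alternate signs, differentiate u down to 0, integrate dv up.

(4*x**3 - 10*x**2 + 2*x + 11)*exp(2*x)/8 + C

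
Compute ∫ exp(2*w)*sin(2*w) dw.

Let I denote the integral. Integrate by parts with u = sin(2*w), dv = exp(2*w) dw, so v = exp(2*w)/2: I = exp(2*w)*sin(2*w)/2 − ∫ exp(2*w)*cos(2*w) dw.
Apply parts again with u = cos(2*w), dv = exp(2*w) dw: ∫ exp(2*w)*cos(2*w) dw = exp(2*w)*cos(2*w)/2 + I. Substituting back brings back I: I = exp(2*w)*sin(2*w)/2 - exp(2*w)*cos(2*w)/2 − I.
Solving for I: (1 + 1)·I equals the remaining terms, so I = (1/2)·(exp(2*w)*sin(2*w)/2 - exp(2*w)*cos(2*w)/2).

exp(2*w)*sin(2*w)/4 - exp(2*w)*cos(2*w)/4 + C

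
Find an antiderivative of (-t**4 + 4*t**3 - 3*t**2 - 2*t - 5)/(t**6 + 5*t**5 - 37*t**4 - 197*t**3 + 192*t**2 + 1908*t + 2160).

-215*log(t - 5)/4928 + 61*log(t - 4)/2940 - 61*log(t + 2)/168 - 5221*log(t + 3)/28224 + 2261*log(t + 6)/3960 - 215/(168*t + 504) + C

Factor the denominator: (t - 5)*(t - 4)*(t + 2)*(t + 3)**2*(t + 6).
Partial-fraction decomposition: 2261/(3960*(t + 6)) - 5221/(28224*(t + 3)) + 215/(168*(t + 3)**2) - 61/(168*(t + 2)) + 61/(2940*(t - 4)) - 215/(4928*(t - 5)).
Integrate each term; A/(t−a) gives A·log|t−a|; A/(t−a)² gives −A/(t−a).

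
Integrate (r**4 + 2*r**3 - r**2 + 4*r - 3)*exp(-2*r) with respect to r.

(-2*r**4 - 8*r**3 - 10*r**2 - 18*r - 3)*exp(-2*r)/4 + C

Use integration by parts with u = r**4 + 2*r**3 - r**2 + 4*r - 3, dv = exp(-2*r) dr, so v = -exp(-2*r)/2.
Apply parts 4 times (tabular method): alternate signs, differentiate u down to 0, integrate dv up.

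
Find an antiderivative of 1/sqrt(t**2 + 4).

log(t + sqrt(t**2 + 4)) + C

Substitute t = 2·tan(θ), so dt = 2·sec(θ)^2 dθ and the radical becomes sqrt(t**2 + 4) = 2·sec(θ) by the Pythagorean identity.
Integrate the resulting trig expression in θ, then back-substitute tan(θ) = t/2, sec(θ) = sqrt(t**2 + 4)/2 (absorbing any constant into C).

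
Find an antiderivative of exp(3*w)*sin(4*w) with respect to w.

3*exp(3*w)*sin(4*w)/25 - 4*exp(3*w)*cos(4*w)/25 + C

Let I denote the integral. Integrate by parts with u = sin(4*w), dv = exp(3*w) dw, so v = exp(3*w)/3: I = exp(3*w)*sin(4*w)/3 − (4/3)·∫ exp(3*w)*cos(4*w) dw.
Apply parts again with u = cos(4*w), dv = exp(3*w) dw: ∫ exp(3*w)*cos(4*w) dw = exp(3*w)*cos(4*w)/3 + (4/3)·I. Substituting back brings back I: I = exp(3*w)*sin(4*w)/3 - 4*exp(3*w)*cos(4*w)/9 − (16/9)·I.
Solving for I: (1 + 16/9)·I equals the remaining terms, so I = (9/25)·(exp(3*w)*sin(4*w)/3 - 4*exp(3*w)*cos(4*w)/9).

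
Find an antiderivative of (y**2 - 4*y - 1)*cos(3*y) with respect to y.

y**2*sin(3*y)/3 - 4*y*sin(3*y)/3 + 2*y*cos(3*y)/9 - 11*sin(3*y)/27 - 4*cos(3*y)/9 + C

Use integration by parts with u = y**2 - 4*y - 1, dv = cos(3*y) dy, so v = sin(3*y)/3.
Apply parts 2 times (tabular method): alternate signs, differentiate u down to 0, integrate dv up.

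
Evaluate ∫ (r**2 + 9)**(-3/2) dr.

Substitute r = 3·tan(θ), so dr = 3·sec(θ)^2 dθ and the radical becomes sqrt(r**2 + 9) = 3·sec(θ) by the Pythagorean identity.
Integrate the resulting trig expression in θ, then back-substitute tan(θ) = r/3, sec(θ) = sqrt(r**2 + 9)/3 (absorbing any constant into C).

r/(9*sqrt(r**2 + 9)) + C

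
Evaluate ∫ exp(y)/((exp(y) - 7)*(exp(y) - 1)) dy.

Let u = e^y, du = e^y dy.
The integral becomes ∫ du/((u-1)(u-7)); decompose into partial fractions.

log(exp(y) - 7)/6 - log(exp(y) - 1)/6 + C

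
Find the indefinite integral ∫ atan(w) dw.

Use integration by parts with u = arctan(w), dv = dw.
Then du = 1/(w**2 + 1) dw.

w*atan(w) - log(w**2 + 1)/2 + C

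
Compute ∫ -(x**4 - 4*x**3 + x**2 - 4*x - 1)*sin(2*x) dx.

x**4*cos(2*x)/2 - x**3*sin(2*x) - 2*x**3*cos(2*x) + 3*x**2*sin(2*x) - x**2*cos(2*x) + x*sin(2*x) + x*cos(2*x) - sin(2*x)/2 + C

Use integration by parts with u = x**4 - 4*x**3 + x**2 - 4*x - 1, dv = -sin(2*x) dx, so v = cos(2*x)/2.
Apply parts 4 times (tabular method): alternate signs, differentiate u down to 0, integrate dv up.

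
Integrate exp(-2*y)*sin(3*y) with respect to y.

Let I denote the integral. Integrate by parts with u = sin(3*y), dv = exp(-2*y) dy, so v = -exp(-2*y)/2: I = -exp(-2*y)*sin(3*y)/2 + (3/2)·∫ exp(-2*y)*cos(3*y) dy.
Apply parts again with u = cos(3*y), dv = exp(-2*y) dy: ∫ exp(-2*y)*cos(3*y) dy = -exp(-2*y)*cos(3*y)/2 − (3/2)·I. Substituting back brings back I: I = -exp(-2*y)*sin(3*y)/2 - 3*exp(-2*y)*cos(3*y)/4 − (9/4)·I.
Solving for I: (1 + 9/4)·I equals the remaining terms, so I = (4/13)·(-exp(-2*y)*sin(3*y)/2 - 3*exp(-2*y)*cos(3*y)/4).

-2*exp(-2*y)*sin(3*y)/13 - 3*exp(-2*y)*cos(3*y)/13 + C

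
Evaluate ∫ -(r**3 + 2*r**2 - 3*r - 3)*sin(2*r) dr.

Use integration by parts with u = r**3 + 2*r**2 - 3*r - 3, dv = -sin(2*r) dr, so v = cos(2*r)/2.
Apply parts 3 times (tabular method): alternate signs, differentiate u down to 0, integrate dv up.

r**3*cos(2*r)/2 - 3*r**2*sin(2*r)/4 + r**2*cos(2*r) - r*sin(2*r) - 9*r*cos(2*r)/4 + 9*sin(2*r)/8 - 2*cos(2*r) + C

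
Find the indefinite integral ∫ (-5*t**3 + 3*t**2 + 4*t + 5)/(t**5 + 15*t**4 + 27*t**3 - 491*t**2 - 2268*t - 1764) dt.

Factor the denominator: (t - 6)*(t + 1)*(t + 6)*(t + 7)**2.
Partial-fraction decomposition: -13121/(676*(t + 7)) - 613/(26*(t + 7)**2) + 1169/(60*(t + 6)) - 1/(140*(t + 1)) - 943/(14196*(t - 6)).
Integrate each term; A/(t−a) gives A·log|t−a|; A/(t−a)² gives −A/(t−a).

-943*log(t - 6)/14196 - log(t + 1)/140 + 1169*log(t + 6)/60 - 13121*log(t + 7)/676 + 613/(26*t + 182) + C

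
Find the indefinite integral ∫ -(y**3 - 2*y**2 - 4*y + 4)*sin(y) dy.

y**3*cos(y) - 3*y**2*sin(y) - 2*y**2*cos(y) + 4*y*sin(y) - 10*y*cos(y) + 10*sin(y) + 8*cos(y) + C

Use integration by parts with u = y**3 - 2*y**2 - 4*y + 4, dv = -sin(y) dy, so v = cos(y).
Apply parts 3 times (tabular method): alternate signs, differentiate u down to 0, integrate dv up.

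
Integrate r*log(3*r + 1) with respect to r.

r**2*log(3*r + 1)/2 - r**2/4 + r/6 - log(3*r + 1)/18 + C

Use integration by parts with u = log(3*r + 1), dv = r dr.
Then du = 3/(3*r + 1) dr and v = r**2/2.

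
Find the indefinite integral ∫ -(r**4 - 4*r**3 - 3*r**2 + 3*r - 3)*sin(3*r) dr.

r**4*cos(3*r)/3 - 4*r**3*sin(3*r)/9 - 4*r**3*cos(3*r)/3 + 4*r**2*sin(3*r)/3 - 13*r**2*cos(3*r)/9 + 26*r*sin(3*r)/27 + 17*r*cos(3*r)/9 - 17*sin(3*r)/27 - 55*cos(3*r)/81 + C

Use integration by parts with u = r**4 - 4*r**3 - 3*r**2 + 3*r - 3, dv = -sin(3*r) dr, so v = cos(3*r)/3.
Apply parts 4 times (tabular method): alternate signs, differentiate u down to 0, integrate dv up.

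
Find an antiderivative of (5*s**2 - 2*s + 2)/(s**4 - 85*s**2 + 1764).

233*log(s - 7)/182 - 85*log(s - 6)/78 + 97*log(s + 6)/78 - 261*log(s + 7)/182 + C

Factor the denominator: (s - 7)*(s - 6)*(s + 6)*(s + 7).
Partial-fraction decomposition: -261/(182*(s + 7)) + 97/(78*(s + 6)) - 85/(78*(s - 6)) + 233/(182*(s - 7)).
Integrate each term: A/(s−a) contributes A·log|s−a|.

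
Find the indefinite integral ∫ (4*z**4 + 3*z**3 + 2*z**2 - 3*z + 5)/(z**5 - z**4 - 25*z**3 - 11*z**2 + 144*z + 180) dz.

2915*log(z - 5)/784 - 419*log(z - 3)/300 - 4962*log(z + 2)/1225 + 275*log(z + 3)/48 - 59/(35*z + 70) + C

Factor the denominator: (z - 5)*(z - 3)*(z + 2)**2*(z + 3).
Partial-fraction decomposition: 275/(48*(z + 3)) - 4962/(1225*(z + 2)) + 59/(35*(z + 2)**2) - 419/(300*(z - 3)) + 2915/(784*(z - 5)).
Integrate each term; A/(z−a) gives A·log|z−a|; A/(z−a)² gives −A/(z−a).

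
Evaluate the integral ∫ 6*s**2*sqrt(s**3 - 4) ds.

4*(s**3 - 4)**(3/2)/3 + C

Let u = s**3 - 4, so du = (3*s**2) ds.
Rewriting, the integral becomes 2·∫ √u du = 2·(2/3)u^(3/2).
Substituting back, u = s**3 - 4.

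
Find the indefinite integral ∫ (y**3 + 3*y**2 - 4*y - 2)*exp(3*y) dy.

Use integration by parts with u = y**3 + 3*y**2 - 4*y - 2, dv = exp(3*y) dy, so v = exp(3*y)/3.
Apply parts 3 times (tabular method): alternate signs, differentiate u down to 0, integrate dv up.

(9*y**3 + 18*y**2 - 48*y - 2)*exp(3*y)/27 + C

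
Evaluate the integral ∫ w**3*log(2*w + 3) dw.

w**4*log(2*w + 3)/4 - w**4/16 + w**3/8 - 9*w**2/32 + 27*w/32 - 81*log(2*w + 3)/64 + C

Use integration by parts with u = log(2*w + 3), dv = w**3 dw.
Then du = 2/(2*w + 3) dw and v = w**4/4.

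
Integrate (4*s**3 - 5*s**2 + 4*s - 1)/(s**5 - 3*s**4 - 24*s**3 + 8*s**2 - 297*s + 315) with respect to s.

Factor the denominator: (s - 7)*(s - 1)*(s + 5)*(s**2 + 9).
Partial-fraction decomposition: -(s - 109)/(145*(s**2 + 9)) - 19/(72*(s + 5)) - 1/(180*(s - 1)) + 577/(2088*(s - 7)).
Integrate each term; A/(s−a) gives A·log|s−a|; the (Bs+D)/(s²+p²) term gives a log and an atan.

577*log(s - 7)/2088 - log(s - 1)/180 - 19*log(s + 5)/72 - log(s**2 + 9)/290 + 109*atan(s/3)/435 + C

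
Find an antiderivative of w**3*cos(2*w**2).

w**2*sin(2*w**2)/4 + cos(2*w**2)/8 + C

Let u = w², du = 2w dw; rewrite as (1/2)∫ u^1·cos(2u) du.
Now integrate by parts 1 time.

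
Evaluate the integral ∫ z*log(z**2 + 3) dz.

Let u = z**2 + 3, so du = (2*z) dz.
The integral becomes (1/2)·∫ log(u) du; integrate by parts with u′=log(u), dv′=du.

z**2*log(z**2 + 3)/2 - z**2/2 + 3*log(z**2 + 3)/2 + C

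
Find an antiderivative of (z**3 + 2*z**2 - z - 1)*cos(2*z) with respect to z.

z**3*sin(2*z)/2 + z**2*sin(2*z) + 3*z**2*cos(2*z)/4 - 5*z*sin(2*z)/4 + z*cos(2*z) - sin(2*z) - 5*cos(2*z)/8 + C

Use integration by parts with u = z**3 + 2*z**2 - z - 1, dv = cos(2*z) dz, so v = sin(2*z)/2.
Apply parts 3 times (tabular method): alternate signs, differentiate u down to 0, integrate dv up.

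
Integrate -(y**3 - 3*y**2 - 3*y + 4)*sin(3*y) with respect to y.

Use integration by parts with u = y**3 - 3*y**2 - 3*y + 4, dv = -sin(3*y) dy, so v = cos(3*y)/3.
Apply parts 3 times (tabular method): alternate signs, differentiate u down to 0, integrate dv up.

y**3*cos(3*y)/3 - y**2*sin(3*y)/3 - y**2*cos(3*y) + 2*y*sin(3*y)/3 - 11*y*cos(3*y)/9 + 11*sin(3*y)/27 + 14*cos(3*y)/9 + C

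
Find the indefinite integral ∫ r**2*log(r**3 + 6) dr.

r**3*log(r**3 + 6)/3 - r**3/3 + 2*log(r**3 + 6) + C

Let u = r**3 + 6, so du = (3*r**2) dr.
The integral becomes (1/3)·∫ log(u) du; integrate by parts with u′=log(u), dv′=du.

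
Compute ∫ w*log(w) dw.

w**2*log(w)/2 - w**2/4 + C

Use integration by parts with u = log(w), dv = w dw.
Then du = 1/w dw and v = w**2/2.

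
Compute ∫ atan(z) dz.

z*atan(z) - log(z**2 + 1)/2 + C

Use integration by parts with u = arctan(z), dv = dz.
Then du = 1/(z**2 + 1) dz.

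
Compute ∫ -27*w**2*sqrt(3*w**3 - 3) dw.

-2*(3*w**3 - 3)**(3/2) + C

Let u = 3*w**3 - 3, so du = (9*w**2) dw.
Rewriting, the integral becomes -3·∫ √u du = -3·(2/3)u^(3/2).
Substituting back, u = 3*w**3 - 3.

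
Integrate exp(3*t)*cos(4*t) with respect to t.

Let I denote the integral. Integrate by parts with u = cos(4*t), dv = exp(3*t) dt, so v = exp(3*t)/3: I = exp(3*t)*cos(4*t)/3 + (4/3)·∫ exp(3*t)*sin(4*t) dt.
Apply parts again with u = sin(4*t), dv = exp(3*t) dt: ∫ exp(3*t)*sin(4*t) dt = exp(3*t)*sin(4*t)/3 − (4/3)·I. Substituting back brings back I: I = 4*exp(3*t)*sin(4*t)/9 + exp(3*t)*cos(4*t)/3 − (16/9)·I.
Solving for I: (1 + 16/9)·I equals the remaining terms, so I = (9/25)·(4*exp(3*t)*sin(4*t)/9 + exp(3*t)*cos(4*t)/3).

4*exp(3*t)*sin(4*t)/25 + 3*exp(3*t)*cos(4*t)/25 + C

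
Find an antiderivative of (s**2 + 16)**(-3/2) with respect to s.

Substitute s = 4·tan(θ), so ds = 4·sec(θ)^2 dθ and the radical becomes sqrt(s**2 + 16) = 4·sec(θ) by the Pythagorean identity.
Integrate the resulting trig expression in θ, then back-substitute tan(θ) = s/4, sec(θ) = sqrt(s**2 + 16)/4 (absorbing any constant into C).

s/(16*sqrt(s**2 + 16)) + C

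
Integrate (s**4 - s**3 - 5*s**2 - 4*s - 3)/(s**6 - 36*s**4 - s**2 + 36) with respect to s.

291*log(s - 6)/5180 + 3*log(s - 1)/35 - log(s + 1)/70 - 451*log(s + 6)/5180 - 3*log(s**2 + 1)/148 + 3*atan(s)/74 + C

Factor the denominator: (s - 6)*(s - 1)*(s + 1)*(s + 6)*(s**2 + 1).
Partial-fraction decomposition: -3*(s - 1)/(74*(s**2 + 1)) - 451/(5180*(s + 6)) - 1/(70*(s + 1)) + 3/(35*(s - 1)) + 291/(5180*(s - 6)).
Integrate each term; A/(s−a) gives A·log|s−a|; the (Bs+D)/(s²+p²) term gives a log and an atan.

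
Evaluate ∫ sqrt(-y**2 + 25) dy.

Substitute y = 5·sin(θ), so dy = 5·cos(θ) dθ and the radical becomes sqrt(-y**2 + 25) = 5·cos(θ) by the Pythagorean identity.
Integrate the resulting trig expression in θ, then back-substitute θ = asin(y/5), sin(θ) = y/5, cos(θ) = sqrt(-y**2 + 25)/5 (absorbing any constant into C).

y*sqrt(-y**2 + 25)/2 + 25*asin(y/5)/2 + C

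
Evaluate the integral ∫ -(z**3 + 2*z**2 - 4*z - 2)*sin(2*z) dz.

Use integration by parts with u = z**3 + 2*z**2 - 4*z - 2, dv = -sin(2*z) dz, so v = cos(2*z)/2.
Apply parts 3 times (tabular method): alternate signs, differentiate u down to 0, integrate dv up.

z**3*cos(2*z)/2 - 3*z**2*sin(2*z)/4 + z**2*cos(2*z) - z*sin(2*z) - 11*z*cos(2*z)/4 + 11*sin(2*z)/8 - 3*cos(2*z)/2 + C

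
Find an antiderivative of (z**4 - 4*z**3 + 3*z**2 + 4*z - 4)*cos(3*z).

z**4*sin(3*z)/3 - 4*z**3*sin(3*z)/3 + 4*z**3*cos(3*z)/9 + 5*z**2*sin(3*z)/9 - 4*z**2*cos(3*z)/3 + 20*z*sin(3*z)/9 + 10*z*cos(3*z)/27 - 118*sin(3*z)/81 + 20*cos(3*z)/27 + C

Use integration by parts with u = z**4 - 4*z**3 + 3*z**2 + 4*z - 4, dv = cos(3*z) dz, so v = sin(3*z)/3.
Apply parts 4 times (tabular method): alternate signs, differentiate u down to 0, integrate dv up.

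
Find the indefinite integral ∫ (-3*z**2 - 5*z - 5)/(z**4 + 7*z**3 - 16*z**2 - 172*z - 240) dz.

-5*log(z - 5)/33 + log(z + 2)/8 - 11*log(z + 4)/12 + 83*log(z + 6)/88 + C

Factor the denominator: (z - 5)*(z + 2)*(z + 4)*(z + 6).
Partial-fraction decomposition: 83/(88*(z + 6)) - 11/(12*(z + 4)) + 1/(8*(z + 2)) - 5/(33*(z - 5)).
Integrate each term: A/(z−a) contributes A·log|z−a|.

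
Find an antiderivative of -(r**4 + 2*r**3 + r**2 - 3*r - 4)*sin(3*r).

r**4*cos(3*r)/3 - 4*r**3*sin(3*r)/9 + 2*r**3*cos(3*r)/3 - 2*r**2*sin(3*r)/3 - r**2*cos(3*r)/9 + 2*r*sin(3*r)/27 - 13*r*cos(3*r)/9 + 13*sin(3*r)/27 - 106*cos(3*r)/81 + C

Use integration by parts with u = r**4 + 2*r**3 + r**2 - 3*r - 4, dv = -sin(3*r) dr, so v = cos(3*r)/3.
Apply parts 4 times (tabular method): alternate signs, differentiate u down to 0, integrate dv up.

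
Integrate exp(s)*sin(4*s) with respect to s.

exp(s)*sin(4*s)/17 - 4*exp(s)*cos(4*s)/17 + C

Let I denote the integral. Integrate by parts with u = sin(4*s), dv = exp(s) ds, so v = exp(s): I = exp(s)*sin(4*s) − 4·∫ exp(s)*cos(4*s) ds.
Apply parts again with u = cos(4*s), dv = exp(s) ds: ∫ exp(s)*cos(4*s) ds = exp(s)*cos(4*s) + 4·I. Substituting back brings back I: I = exp(s)*sin(4*s) - 4*exp(s)*cos(4*s) − 16·I.
Solving for I: (1 + 16)·I equals the remaining terms, so I = (1/17)·(exp(s)*sin(4*s) - 4*exp(s)*cos(4*s)).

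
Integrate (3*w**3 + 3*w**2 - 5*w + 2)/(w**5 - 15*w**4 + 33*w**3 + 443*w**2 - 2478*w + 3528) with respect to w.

Factor the denominator: (w - 7)**2*(w - 4)*(w - 3)*(w + 6).
Partial-fraction decomposition: -254/(7605*(w + 6)) - 95/(144*(w - 3)) + 37/(15*(w - 4)) - 14387/(8112*(w - 7)) + 381/(52*(w - 7)**2).
Integrate each term; A/(w−a) gives A·log|w−a|; A/(w−a)² gives −A/(w−a).

-14387*log(w - 7)/8112 + 37*log(w - 4)/15 - 95*log(w - 3)/144 - 254*log(w + 6)/7605 - 381/(52*w - 364) + C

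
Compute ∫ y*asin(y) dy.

y**2*asin(y)/2 + y*sqrt(-y**2 + 1)/4 - asin(y)/4 + C

Use integration by parts with u = arcsin(y), dv = y dy.
Then du = 1/sqrt(-y**2 + 1) dy.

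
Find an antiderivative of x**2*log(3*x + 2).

Use integration by parts with u = log(3*x + 2), dv = x**2 dx.
Then du = 3/(3*x + 2) dx and v = x**3/3.

x**3*log(3*x + 2)/3 - x**3/9 + x**2/9 - 4*x/27 + 8*log(3*x + 2)/81 + C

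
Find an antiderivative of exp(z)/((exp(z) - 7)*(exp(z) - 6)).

Let u = e^z, du = e^z dz.
The integral becomes ∫ du/((u-7)(u-6)); decompose into partial fractions.

log(exp(z) - 7) - log(exp(z) - 6) + C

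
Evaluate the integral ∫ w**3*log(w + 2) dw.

w**4*log(w + 2)/4 - w**4/16 + w**3/6 - w**2/2 + 2*w - 4*log(w + 2) + C

Use integration by parts with u = log(w + 2), dv = w**3 dw.
Then du = 1/(w + 2) dw and v = w**4/4.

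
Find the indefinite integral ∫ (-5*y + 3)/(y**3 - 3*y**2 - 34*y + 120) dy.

Factor the denominator: (y - 5)*(y - 4)*(y + 6).
Partial-fraction decomposition: 3/(10*(y + 6)) + 17/(10*(y - 4)) - 2/(y - 5).
Integrate each term: A/(y−a) contributes A·log|y−a|.

-2*log(y - 5) + 17*log(y - 4)/10 + 3*log(y + 6)/10 + C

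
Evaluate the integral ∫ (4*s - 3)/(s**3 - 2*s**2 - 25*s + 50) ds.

17*log(s - 5)/30 - 5*log(s - 2)/21 - 23*log(s + 5)/70 + C

Factor the denominator: (s - 5)*(s - 2)*(s + 5).
Partial-fraction decomposition: -23/(70*(s + 5)) - 5/(21*(s - 2)) + 17/(30*(s - 5)).
Integrate each term: A/(s−a) contributes A·log|s−a|.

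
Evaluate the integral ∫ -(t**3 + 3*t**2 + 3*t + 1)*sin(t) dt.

Use integration by parts with u = t**3 + 3*t**2 + 3*t + 1, dv = -sin(t) dt, so v = cos(t).
Apply parts 3 times (tabular method): alternate signs, differentiate u down to 0, integrate dv up.

t**3*cos(t) - 3*t**2*sin(t) + 3*t**2*cos(t) - 6*t*sin(t) - 3*t*cos(t) + 3*sin(t) - 5*cos(t) + C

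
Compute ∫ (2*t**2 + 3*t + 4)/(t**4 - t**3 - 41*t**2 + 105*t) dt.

4*log(t)/105 + 23*log(t - 5)/40 - 31*log(t - 3)/60 - 27*log(t + 7)/280 + C

Factor the denominator: t*(t - 5)*(t - 3)*(t + 7).
Partial-fraction decomposition: -27/(280*(t + 7)) - 31/(60*(t - 3)) + 23/(40*(t - 5)) + 4/(105*t).
Integrate each term: A/(t−a) contributes A·log|t−a|.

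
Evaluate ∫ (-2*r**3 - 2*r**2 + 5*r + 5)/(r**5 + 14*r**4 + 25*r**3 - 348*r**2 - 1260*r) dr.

Factor the denominator: r*(r - 5)*(r + 6)**2*(r + 7).
Partial-fraction decomposition: 93/(14*(r + 7)) - 28757/(4356*(r + 6)) + 335/(66*(r + 6)**2) - 9/(242*(r - 5)) - 1/(252*r).
Integrate each term; A/(r−a) gives A·log|r−a|; A/(r−a)² gives −A/(r−a).

-log(r)/252 - 9*log(r - 5)/242 - 28757*log(r + 6)/4356 + 93*log(r + 7)/14 - 335/(66*r + 396) + C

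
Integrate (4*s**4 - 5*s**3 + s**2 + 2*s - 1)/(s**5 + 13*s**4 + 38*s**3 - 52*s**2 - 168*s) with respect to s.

Factor the denominator: s*(s - 2)*(s + 2)*(s + 6)*(s + 7).
Partial-fraction decomposition: 11353/(315*(s + 7)) - 6287/(192*(s + 6)) + 103/(160*(s + 2)) + 31/(576*(s - 2)) + 1/(168*s).
Integrate each term: A/(s−a) contributes A·log|s−a|.

log(s)/168 + 31*log(s - 2)/576 + 103*log(s + 2)/160 - 6287*log(s + 6)/192 + 11353*log(s + 7)/315 + C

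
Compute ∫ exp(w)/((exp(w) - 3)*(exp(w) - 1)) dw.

Let u = e^w, du = e^w dw.
The integral becomes ∫ du/((u-3)(u-1)); decompose into partial fractions.

log(exp(w) - 3)/2 - log(exp(w) - 1)/2 + C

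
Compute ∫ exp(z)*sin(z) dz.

Let I denote the integral. Integrate by parts with u = sin(z), dv = exp(z) dz, so v = exp(z): I = exp(z)*sin(z) − ∫ exp(z)*cos(z) dz.
Apply parts again with u = cos(z), dv = exp(z) dz: ∫ exp(z)*cos(z) dz = exp(z)*cos(z) + I. Substituting back brings back I: I = exp(z)*sin(z) - exp(z)*cos(z) − I.
Solving for I: (1 + 1)·I equals the remaining terms, so I = (1/2)·(exp(z)*sin(z) - exp(z)*cos(z)).

exp(z)*sin(z)/2 - exp(z)*cos(z)/2 + C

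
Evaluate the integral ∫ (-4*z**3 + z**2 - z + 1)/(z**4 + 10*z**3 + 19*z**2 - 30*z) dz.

Factor the denominator: z*(z - 1)*(z + 5)*(z + 6).
Partial-fraction decomposition: -907/(42*(z + 6)) + 177/(10*(z + 5)) - 1/(14*(z - 1)) - 1/(30*z).
Integrate each term: A/(z−a) contributes A·log|z−a|.

-log(z)/30 - log(z - 1)/14 + 177*log(z + 5)/10 - 907*log(z + 6)/42 + C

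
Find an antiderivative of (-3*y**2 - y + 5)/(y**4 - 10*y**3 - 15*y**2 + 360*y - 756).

-149*log(y - 7)/52 + 109*log(y - 6)/36 - 25*log(y - 3)/108 + 97*log(y + 6)/1404 + C

Factor the denominator: (y - 7)*(y - 6)*(y - 3)*(y + 6).
Partial-fraction decomposition: 97/(1404*(y + 6)) - 25/(108*(y - 3)) + 109/(36*(y - 6)) - 149/(52*(y - 7)).
Integrate each term: A/(y−a) contributes A·log|y−a|.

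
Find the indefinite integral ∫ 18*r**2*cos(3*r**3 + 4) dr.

2*sin(3*r**3 + 4) + C

Let u = 3*r**3 + 4, so du = (9*r**2) dr.
Rewriting, the integral becomes 2·∫ cos(u) du = 2·sin(u).
Substituting back, u = 3*r**3 + 4.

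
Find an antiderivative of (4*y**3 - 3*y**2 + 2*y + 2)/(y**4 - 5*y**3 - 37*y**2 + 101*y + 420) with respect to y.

1241*log(y - 7)/220 - 437*log(y - 5)/144 - 139*log(y + 3)/80 + 310*log(y + 4)/99 + C

Factor the denominator: (y - 7)*(y - 5)*(y + 3)*(y + 4).
Partial-fraction decomposition: 310/(99*(y + 4)) - 139/(80*(y + 3)) - 437/(144*(y - 5)) + 1241/(220*(y - 7)).
Integrate each term: A/(y−a) contributes A·log|y−a|.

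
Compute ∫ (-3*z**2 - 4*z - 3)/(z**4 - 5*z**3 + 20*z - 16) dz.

-67*log(z - 4)/36 + 23*log(z - 2)/8 - 10*log(z - 1)/9 + 7*log(z + 2)/72 + C

Factor the denominator: (z - 4)*(z - 2)*(z - 1)*(z + 2).
Partial-fraction decomposition: 7/(72*(z + 2)) - 10/(9*(z - 1)) + 23/(8*(z - 2)) - 67/(36*(z - 4)).
Integrate each term: A/(z−a) contributes A·log|z−a|.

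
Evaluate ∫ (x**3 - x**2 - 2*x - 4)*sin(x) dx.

Use integration by parts with u = x**3 - x**2 - 2*x - 4, dv = sin(x) dx, so v = -cos(x).
Apply parts 3 times (tabular method): alternate signs, differentiate u down to 0, integrate dv up.

-x**3*cos(x) + 3*x**2*sin(x) + x**2*cos(x) - 2*x*sin(x) + 8*x*cos(x) - 8*sin(x) + 2*cos(x) + C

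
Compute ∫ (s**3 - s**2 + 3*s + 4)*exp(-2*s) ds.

Use integration by parts with u = s**3 - s**2 + 3*s + 4, dv = exp(-2*s) ds, so v = -exp(-2*s)/2.
Apply parts 3 times (tabular method): alternate signs, differentiate u down to 0, integrate dv up.

(-4*s**3 - 2*s**2 - 14*s - 23)*exp(-2*s)/8 + C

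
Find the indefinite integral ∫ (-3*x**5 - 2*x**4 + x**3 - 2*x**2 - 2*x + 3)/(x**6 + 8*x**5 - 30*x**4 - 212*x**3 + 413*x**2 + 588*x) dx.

Factor the denominator: x*(x - 4)*(x - 3)*(x + 1)*(x + 7)**2.
Partial-fraction decomposition: -201758/(88935*(x + 7)) + 3013/(308*(x + 7)**2) - 1/(240*(x + 1)) + 59/(80*(x - 3)) - 3557/(2420*(x - 4)) + 1/(196*x).
Integrate each term; A/(x−a) gives A·log|x−a|; A/(x−a)² gives −A/(x−a).

log(x)/196 - 3557*log(x - 4)/2420 + 59*log(x - 3)/80 - log(x + 1)/240 - 201758*log(x + 7)/88935 - 3013/(308*x + 2156) + C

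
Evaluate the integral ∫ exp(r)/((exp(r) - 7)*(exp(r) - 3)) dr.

log(exp(r) - 7)/4 - log(exp(r) - 3)/4 + C

Let u = e^r, du = e^r dr.
The integral becomes ∫ du/((u-3)(u-7)); decompose into partial fractions.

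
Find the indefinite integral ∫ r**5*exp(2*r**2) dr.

Let u = r², du = 2r dr; rewrite as (1/2)∫ u^2·exp(2u) du.
Now integrate by parts 2 times.

(2*r**4 - 2*r**2 + 1)*exp(2*r**2)/8 + C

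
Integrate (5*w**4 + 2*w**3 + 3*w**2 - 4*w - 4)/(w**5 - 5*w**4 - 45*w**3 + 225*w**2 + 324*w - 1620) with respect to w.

1748*log(w - 6)/81 - 1713*log(w - 5)/88 + 235*log(w - 3)/162 - 193*log(w + 3)/648 + 1544*log(w + 6)/891 + C

Factor the denominator: (w - 6)*(w - 5)*(w - 3)*(w + 3)*(w + 6).
Partial-fraction decomposition: 1544/(891*(w + 6)) - 193/(648*(w + 3)) + 235/(162*(w - 3)) - 1713/(88*(w - 5)) + 1748/(81*(w - 6)).
Integrate each term: A/(w−a) contributes A·log|w−a|.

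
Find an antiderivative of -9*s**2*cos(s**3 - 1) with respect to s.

Let u = s**3 - 1, so du = (3*s**2) ds.
Rewriting, the integral becomes -3·∫ cos(u) du = -3·sin(u).
Substituting back, u = s**3 - 1.

-3*sin(s**3 - 1) + C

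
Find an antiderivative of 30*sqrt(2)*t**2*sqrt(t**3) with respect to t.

Let u = 2*t**3, so du = (6*t**2) dt.
Rewriting, the integral becomes 5·∫ √u du = 5·(2/3)u^(3/2).
Substituting back, u = 2*t**3.

20*sqrt(2)*(t**3)**(3/2)/3 + C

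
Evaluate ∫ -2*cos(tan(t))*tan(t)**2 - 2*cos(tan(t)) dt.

-2*sin(tan(t)) + C

Let u = tan(t), so du = (tan(t)**2 + 1) dt.
Rewriting, the integral becomes -2·∫ cos(u) du = -2·sin(u).
Substituting back, u = tan(t).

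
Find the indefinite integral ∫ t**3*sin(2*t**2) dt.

-t**2*cos(2*t**2)/4 + sin(2*t**2)/8 + C

Let u = t², du = 2t dt; rewrite as (1/2)∫ u^1·sin(2u) du.
Now integrate by parts 1 time.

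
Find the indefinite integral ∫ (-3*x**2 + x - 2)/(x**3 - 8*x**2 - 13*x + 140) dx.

-71*log(x - 7)/11 + 4*log(x - 5) - 6*log(x + 4)/11 + C

Factor the denominator: (x - 7)*(x - 5)*(x + 4).
Partial-fraction decomposition: -6/(11*(x + 4)) + 4/(x - 5) - 71/(11*(x - 7)).
Integrate each term: A/(x−a) contributes A·log|x−a|.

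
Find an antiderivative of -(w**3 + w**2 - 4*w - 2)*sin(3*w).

Use integration by parts with u = w**3 + w**2 - 4*w - 2, dv = -sin(3*w) dw, so v = cos(3*w)/3.
Apply parts 3 times (tabular method): alternate signs, differentiate u down to 0, integrate dv up.

w**3*cos(3*w)/3 - w**2*sin(3*w)/3 + w**2*cos(3*w)/3 - 2*w*sin(3*w)/9 - 14*w*cos(3*w)/9 + 14*sin(3*w)/27 - 20*cos(3*w)/27 + C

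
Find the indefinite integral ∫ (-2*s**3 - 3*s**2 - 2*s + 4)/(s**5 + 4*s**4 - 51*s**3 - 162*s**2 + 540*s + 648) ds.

Factor the denominator: (s - 6)*(s - 3)*(s + 1)*(s + 6)**2.
Partial-fraction decomposition: 431/(4860*(s + 6)) - 17/(27*(s + 6)**2) + 1/(140*(s + 1)) + 83/(972*(s - 3)) - 137/(756*(s - 6)).
Integrate each term; A/(s−a) gives A·log|s−a|; A/(s−a)² gives −A/(s−a).

-137*log(s - 6)/756 + 83*log(s - 3)/972 + log(s + 1)/140 + 431*log(s + 6)/4860 + 17/(27*s + 162) + C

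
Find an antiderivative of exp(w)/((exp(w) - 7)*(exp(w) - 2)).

Let u = e^w, du = e^w dw.
The integral becomes ∫ du/((u-2)(u-7)); decompose into partial fractions.

log(exp(w) - 7)/5 - log(exp(w) - 2)/5 + C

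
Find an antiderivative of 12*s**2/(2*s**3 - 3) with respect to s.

2*log(2*s**3 - 3) + C

Let u = 2*s**3 - 3, so du = (6*s**2) ds.
Rewriting, the integral becomes 2·∫ 1/u du = 2·log(u).
Substituting back, u = 2*s**3 - 3.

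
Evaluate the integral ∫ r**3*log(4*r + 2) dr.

Use integration by parts with u = log(4*r + 2), dv = r**3 dr.
Then du = 4/(4*r + 2) dr and v = r**4/4.

r**4*log(4*r + 2)/4 - r**4/16 + r**3/24 - r**2/32 + r/32 - log(2*r + 1)/64 + C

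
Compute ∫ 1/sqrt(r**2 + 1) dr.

Substitute r = tan(θ), so dr = sec(θ)^2 dθ and the radical becomes sqrt(r**2 + 1) = sec(θ) by the Pythagorean identity.
Integrate the resulting trig expression in θ, then back-substitute tan(θ) = r, sec(θ) = sqrt(r**2 + 1) (absorbing any constant into C).

log(r + sqrt(r**2 + 1)) + C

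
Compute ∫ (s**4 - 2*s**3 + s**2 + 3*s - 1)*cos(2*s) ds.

Use integration by parts with u = s**4 - 2*s**3 + s**2 + 3*s - 1, dv = cos(2*s) ds, so v = sin(2*s)/2.
Apply parts 4 times (tabular method): alternate signs, differentiate u down to 0, integrate dv up.

s**4*sin(2*s)/2 - s**3*sin(2*s) + s**3*cos(2*s) - s**2*sin(2*s) - 3*s**2*cos(2*s)/2 + 3*s*sin(2*s) - s*cos(2*s) + 3*cos(2*s)/2 + C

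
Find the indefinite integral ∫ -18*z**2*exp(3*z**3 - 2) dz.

-2*exp(3*z**3 - 2) + C

Let u = 3*z**3 - 2, so du = (9*z**2) dz.
Rewriting, the integral becomes -2·∫ e^u du = -2·e^u.
Substituting back, u = 3*z**3 - 2.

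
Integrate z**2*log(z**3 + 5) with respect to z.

Let u = z**3 + 5, so du = (3*z**2) dz.
The integral becomes (1/3)·∫ log(u) du; integrate by parts with u′=log(u), dv′=du.

z**3*log(z**3 + 5)/3 - z**3/3 + 5*log(z**3 + 5)/3 + C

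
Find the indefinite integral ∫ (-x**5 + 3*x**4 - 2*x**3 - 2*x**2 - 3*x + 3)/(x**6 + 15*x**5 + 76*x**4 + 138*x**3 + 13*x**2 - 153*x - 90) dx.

Factor the denominator: (x - 1)*(x + 1)**2*(x + 3)*(x + 5)*(x + 6).
Partial-fraction decomposition: -803/(35*(x + 6)) + 2609/(96*(x + 5)) - 89/(16*(x + 3)) + 53/(160*(x + 1)) - 1/(8*(x + 1)**2) - 1/(336*(x - 1)).
Integrate each term; A/(x−a) gives A·log|x−a|; A/(x−a)² gives −A/(x−a).

-log(x - 1)/336 + 53*log(x + 1)/160 - 89*log(x + 3)/16 + 2609*log(x + 5)/96 - 803*log(x + 6)/35 + 1/(8*x + 8) + C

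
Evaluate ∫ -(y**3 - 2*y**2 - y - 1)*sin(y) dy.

Use integration by parts with u = y**3 - 2*y**2 - y - 1, dv = -sin(y) dy, so v = cos(y).
Apply parts 3 times (tabular method): alternate signs, differentiate u down to 0, integrate dv up.

y**3*cos(y) - 3*y**2*sin(y) - 2*y**2*cos(y) + 4*y*sin(y) - 7*y*cos(y) + 7*sin(y) + 3*cos(y) + C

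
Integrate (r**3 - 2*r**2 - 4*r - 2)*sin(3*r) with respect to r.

Use integration by parts with u = r**3 - 2*r**2 - 4*r - 2, dv = sin(3*r) dr, so v = -cos(3*r)/3.
Apply parts 3 times (tabular method): alternate signs, differentiate u down to 0, integrate dv up.

-r**3*cos(3*r)/3 + r**2*sin(3*r)/3 + 2*r**2*cos(3*r)/3 - 4*r*sin(3*r)/9 + 14*r*cos(3*r)/9 - 14*sin(3*r)/27 + 14*cos(3*r)/27 + C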